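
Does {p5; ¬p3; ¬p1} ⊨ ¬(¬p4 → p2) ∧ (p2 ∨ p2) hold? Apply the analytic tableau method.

Initial set: {p5; ¬p3; ¬p1; ¬(¬(¬p4 → p2) ∧ (p2 ∨ p2))}.
¬(¬(¬p4 → p2) ∧ (p2 ∨ p2)): β-rule — branch into ¬¬(¬p4 → p2)  //  ¬(p2 ∨ p2).
  branch 1 (add ¬¬(¬p4 → p2)):
    ¬¬(¬p4 → p2): β-rule — branch into ¬¬p4  //  p2.
      branch 1.1 (add ¬¬p4):
        ○ open, literals {p1=false, p3=false, p4=true, p5=true}.
      branch 1.2 (add p2):
        ○ open, literals {p1=false, p2=true, p3=false, p5=true}.
  branch 2 (add ¬(p2 ∨ p2)):
    ¬(p2 ∨ p2): α-rule — add ¬p2, ¬p2.
    ○ open, literals {p1=false, p2=false, p3=false, p5=true}.
0 branches closed, 3 open.
An open branch gives a countermodel: p1=false, p3=false, p4=true, p5=true (unmentioned atoms arbitrary); the premises hold there but the conclusion fails.

No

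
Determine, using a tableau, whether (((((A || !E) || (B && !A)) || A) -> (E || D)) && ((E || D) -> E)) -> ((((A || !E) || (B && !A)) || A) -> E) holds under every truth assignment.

Assume the negation and expand:
Initial set: {!((((((A || !E) || (B && !A)) || A) -> (E || D)) && ((E || D) -> E)) -> ((((A || !E) || (B && !A)) || A) -> E))}.
!((((((A || !E) || (B && !A)) || A) -> (E || D)) && ((E || D) -> E)) -> ((((A || !E) || (B && !A)) || A) -> E)): α-rule — add (((((A || !E) || (B && !A)) || A) -> (E || D)) && ((E || D) -> E)), !((((A || !E) || (B && !A)) || A) -> E).
(((((A || !E) || (B && !A)) || A) -> (E || D)) && ((E || D) -> E)): α-rule — add ((((A || !E) || (B && !A)) || A) -> (E || D)), ((E || D) -> E).
!((((A || !E) || (B && !A)) || A) -> E): α-rule — add (((A || !E) || (B && !A)) || A), !E.
((((A || !E) || (B && !A)) || A) -> (E || D)): β-rule — branch into !(((A || !E) || (B && !A)) || A)  //  (E || D).
  branch 1 (add !(((A || !E) || (B && !A)) || A)):
    !(((A || !E) || (B && !A)) || A): α-rule — add !((A || !E) || (B && !A)), !A.
    !((A || !E) || (B && !A)): α-rule — add !(A || !E), !(B && !A).
    !(A || !E): α-rule — add !A, !!E.
    × closes — contains both E and !E.
  branch 2 (add (E || D)):
    ((E || D) -> E): β-rule — branch into !(E || D)  //  E.
      branch 2.1 (add !(E || D)):
        !(E || D): α-rule — add !E, !D.
        (((A || !E) || (B && !A)) || A): β-rule — branch into ((A || !E) || (B && !A))  //  A.
          branch 2.1.1 (add ((A || !E) || (B && !A))):
            (E || D): β-rule — branch into E  //  D.
              branch 2.1.1.1 (add E):
                × closes — contains both E and !E.
              branch 2.1.1.2 (add D):
                × closes — contains both D and !D.
          branch 2.1.2 (add A):
            (E || D): β-rule — branch into E  //  D.
              branch 2.1.2.1 (add E):
                × closes — contains both E and !E.
              branch 2.1.2.2 (add D):
                × closes — contains both D and !D.
      branch 2.2 (add E):
        × closes — contains both E and !E.
All 6 branches close.
Every branch closed, so the negation is unsatisfiable and the formula is valid.

Valid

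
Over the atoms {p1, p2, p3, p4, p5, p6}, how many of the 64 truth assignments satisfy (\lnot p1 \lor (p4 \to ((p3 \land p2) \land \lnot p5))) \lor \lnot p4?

Initial set: {((\lnot p1 \lor (p4 \to ((p3 \land p2) \land \lnot p5))) \lor \lnot p4)}.
((\lnot p1 \lor (p4 \to ((p3 \land p2) \land \lnot p5))) \lor \lnot p4): β-rule — branch into (\lnot p1 \lor (p4 \to ((p3 \land p2) \land \lnot p5)))  //  \lnot p4.
  branch 1 (add (\lnot p1 \lor (p4 \to ((p3 \land p2) \land \lnot p5)))):
    (\lnot p1 \lor (p4 \to ((p3 \land p2) \land \lnot p5))): β-rule — branch into \lnot p1  //  (p4 \to ((p3 \land p2) \land \lnot p5)).
      branch 1.1 (add \lnot p1):
        ○ open, literals {p1=F}.
      branch 1.2 (add (p4 \to ((p3 \land p2) \land \lnot p5))):
        (p4 \to ((p3 \land p2) \land \lnot p5)): β-rule — branch into \lnot p4  //  ((p3 \land p2) \land \lnot p5).
          branch 1.2.1 (add \lnot p4):
            ○ open, literals {p4=F}.
          branch 1.2.2 (add ((p3 \land p2) \land \lnot p5)):
            ((p3 \land p2) \land \lnot p5): α-rule — add (p3 \land p2), \lnot p5.
            (p3 \land p2): α-rule — add p3, p2.
            ○ open, literals {p2=T, p3=T, p5=F}.
  branch 2 (add \lnot p4):
    ○ open, literals {p4=F}.
0 branches closed, 4 open.
Each open branch fixes some atoms; the unmentioned ones are free. Counting distinct full assignments: branch {p1=F} (p2, p3, p4, p5, p6) contributes 32 new; branch {p4=F} (p1, p2, p3, p5, p6) contributes 16 new; branch {p2=T, p3=T, p5=F} (p1, p4, p6) contributes 2 new; branch {p4=F} (p1, p2, p3, p5, p6) contributes 0 new. Total: 50.

50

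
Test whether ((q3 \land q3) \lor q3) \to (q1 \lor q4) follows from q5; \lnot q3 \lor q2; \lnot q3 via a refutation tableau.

Yes

Initial set: {T q5; T (\lnot q3 \lor q2); T \lnot q3; F (((q3 \land q3) \lor q3) \to (q1 \lor q4))}.
F (((q3 \land q3) \lor q3) \to (q1 \lor q4)): α-rule — add T ((q3 \land q3) \lor q3), F (q1 \lor q4).
F (q1 \lor q4): α-rule — add F q1, F q4.
T (\lnot q3 \lor q2): β-rule — branch into T \lnot q3  //  T q2.
  branch 1 (add T \lnot q3):
    T ((q3 \land q3) \lor q3): β-rule — branch into T (q3 \land q3)  //  T q3.
      branch 1.1 (add T (q3 \land q3)):
        T (q3 \land q3): α-rule — add T q3, T q3.
        × closes — contains both q3 and \lnot q3.
      branch 1.2 (add T q3):
        × closes — contains both q3 and \lnot q3.
  branch 2 (add T q2):
    T ((q3 \land q3) \lor q3): β-rule — branch into T (q3 \land q3)  //  T q3.
      branch 2.1 (add T (q3 \land q3)):
        T (q3 \land q3): α-rule — add T q3, T q3.
        × closes — contains both q3 and \lnot q3.
      branch 2.2 (add T q3):
        × closes — contains both q3 and \lnot q3.
All 4 branches close.
Every branch closed, so the premises entail the conclusion.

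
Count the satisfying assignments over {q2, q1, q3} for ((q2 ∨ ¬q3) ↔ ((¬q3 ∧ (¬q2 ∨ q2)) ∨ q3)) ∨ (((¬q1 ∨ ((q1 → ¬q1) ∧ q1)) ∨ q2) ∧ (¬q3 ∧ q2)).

6

Initial set: {(((q2 ∨ ¬q3) ↔ ((¬q3 ∧ (¬q2 ∨ q2)) ∨ q3)) ∨ (((¬q1 ∨ ((q1 → ¬q1) ∧ q1)) ∨ q2) ∧ (¬q3 ∧ q2)))}.
(((q2 ∨ ¬q3) ↔ ((¬q3 ∧ (¬q2 ∨ q2)) ∨ q3)) ∨ (((¬q1 ∨ ((q1 → ¬q1) ∧ q1)) ∨ q2) ∧ (¬q3 ∧ q2))): β-rule — branch into ((q2 ∨ ¬q3) ↔ ((¬q3 ∧ (¬q2 ∨ q2)) ∨ q3))  //  (((¬q1 ∨ ((q1 → ¬q1) ∧ q1)) ∨ q2) ∧ (¬q3 ∧ q2)).
  branch 1 (add ((q2 ∨ ¬q3) ↔ ((¬q3 ∧ (¬q2 ∨ q2)) ∨ q3))):
    ((q2 ∨ ¬q3) ↔ ((¬q3 ∧ (¬q2 ∨ q2)) ∨ q3)): β-rule — branch into (q2 ∨ ¬q3), ((¬q3 ∧ (¬q2 ∨ q2)) ∨ q3)  //  ¬(q2 ∨ ¬q3), ¬((¬q3 ∧ (¬q2 ∨ q2)) ∨ q3).
      branch 1.1 (add (q2 ∨ ¬q3), ((¬q3 ∧ (¬q2 ∨ q2)) ∨ q3)):
        (q2 ∨ ¬q3): β-rule — branch into q2  //  ¬q3.
          branch 1.1.1 (add q2):
            ((¬q3 ∧ (¬q2 ∨ q2)) ∨ q3): β-rule — branch into (¬q3 ∧ (¬q2 ∨ q2))  //  q3.
              branch 1.1.1.1 (add (¬q3 ∧ (¬q2 ∨ q2))):
                (¬q3 ∧ (¬q2 ∨ q2)): α-rule — add ¬q3, (¬q2 ∨ q2).
                (¬q2 ∨ q2): β-rule — branch into ¬q2  //  q2.
                  branch 1.1.1.1.1 (add ¬q2):
                    × closes — contains both q2 and ¬q2.
                  branch 1.1.1.1.2 (add q2):
                    ○ open, literals {q2=true, q3=false}.
              branch 1.1.1.2 (add q3):
                ○ open, literals {q2=true, q3=true}.
          branch 1.1.2 (add ¬q3):
            ((¬q3 ∧ (¬q2 ∨ q2)) ∨ q3): β-rule — branch into (¬q3 ∧ (¬q2 ∨ q2))  //  q3.
              branch 1.1.2.1 (add (¬q3 ∧ (¬q2 ∨ q2))):
                (¬q3 ∧ (¬q2 ∨ q2)): α-rule — add ¬q3, (¬q2 ∨ q2).
                (¬q2 ∨ q2): β-rule — branch into ¬q2  //  q2.
                  branch 1.1.2.1.1 (add ¬q2):
                    ○ open, literals {q2=false, q3=false}.
                  branch 1.1.2.1.2 (add q2):
                    ○ open, literals {q2=true, q3=false}.
              branch 1.1.2.2 (add q3):
                × closes — contains both q3 and ¬q3.
      branch 1.2 (add ¬(q2 ∨ ¬q3), ¬((¬q3 ∧ (¬q2 ∨ q2)) ∨ q3)):
        ¬(q2 ∨ ¬q3): α-rule — add ¬q2, ¬¬q3.
        ¬((¬q3 ∧ (¬q2 ∨ q2)) ∨ q3): α-rule — add ¬(¬q3 ∧ (¬q2 ∨ q2)), ¬q3.
        × closes — contains both q3 and ¬q3.
  branch 2 (add (((¬q1 ∨ ((q1 → ¬q1) ∧ q1)) ∨ q2) ∧ (¬q3 ∧ q2))):
    (((¬q1 ∨ ((q1 → ¬q1) ∧ q1)) ∨ q2) ∧ (¬q3 ∧ q2)): α-rule — add ((¬q1 ∨ ((q1 → ¬q1) ∧ q1)) ∨ q2), (¬q3 ∧ q2).
    (¬q3 ∧ q2): α-rule — add ¬q3, q2.
    ((¬q1 ∨ ((q1 → ¬q1) ∧ q1)) ∨ q2): β-rule — branch into (¬q1 ∨ ((q1 → ¬q1) ∧ q1))  //  q2.
      branch 2.1 (add (¬q1 ∨ ((q1 → ¬q1) ∧ q1))):
        (¬q1 ∨ ((q1 → ¬q1) ∧ q1)): β-rule — branch into ¬q1  //  ((q1 → ¬q1) ∧ q1).
          branch 2.1.1 (add ¬q1):
            ○ open, literals {q1=false, q2=true, q3=false}.
          branch 2.1.2 (add ((q1 → ¬q1) ∧ q1)):
            ((q1 → ¬q1) ∧ q1): α-rule — add (q1 → ¬q1), q1.
            (q1 → ¬q1): β-rule — branch into ¬q1  //  ¬q1.
              branch 2.1.2.1 (add ¬q1):
                × closes — contains both q1 and ¬q1.
              branch 2.1.2.2 (add ¬q1):
                × closes — contains both q1 and ¬q1.
      branch 2.2 (add q2):
        ○ open, literals {q2=true, q3=false}.
5 branches closed, 6 open.
Each open branch fixes some atoms; the unmentioned ones are free. Counting distinct full assignments: branch {q2=true, q3=false} (q1) contributes 2 new; branch {q2=true, q3=true} (q1) contributes 2 new; branch {q2=false, q3=false} (q1) contributes 2 new; branch {q2=true, q3=false} (q1) contributes 0 new; branch {q1=false, q2=true, q3=false} (none free) contributes 0 new; branch {q2=true, q3=false} (q1) contributes 0 new. Total: 6.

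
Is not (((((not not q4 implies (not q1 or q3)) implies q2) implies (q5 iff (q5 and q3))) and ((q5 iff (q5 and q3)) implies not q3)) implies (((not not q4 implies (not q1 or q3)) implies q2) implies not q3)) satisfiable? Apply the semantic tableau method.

Initial set: {not (((((not not q4 implies (not q1 or q3)) implies q2) implies (q5 iff (q5 and q3))) and ((q5 iff (q5 and q3)) implies not q3)) implies (((not not q4 implies (not q1 or q3)) implies q2) implies not q3))}.
not (((((not not q4 implies (not q1 or q3)) implies q2) implies (q5 iff (q5 and q3))) and ((q5 iff (q5 and q3)) implies not q3)) implies (((not not q4 implies (not q1 or q3)) implies q2) implies not q3)): α-rule — add ((((not not q4 implies (not q1 or q3)) implies q2) implies (q5 iff (q5 and q3))) and ((q5 iff (q5 and q3)) implies not q3)), not (((not not q4 implies (not q1 or q3)) implies q2) implies not q3).
((((not not q4 implies (not q1 or q3)) implies q2) implies (q5 iff (q5 and q3))) and ((q5 iff (q5 and q3)) implies not q3)): α-rule — add (((not not q4 implies (not q1 or q3)) implies q2) implies (q5 iff (q5 and q3))), ((q5 iff (q5 and q3)) implies not q3).
not (((not not q4 implies (not q1 or q3)) implies q2) implies not q3): α-rule — add ((not not q4 implies (not q1 or q3)) implies q2), not not q3.
(((not not q4 implies (not q1 or q3)) implies q2) implies (q5 iff (q5 and q3))): β-rule — branch into not ((not not q4 implies (not q1 or q3)) implies q2)  //  (q5 iff (q5 and q3)).
  branch 1 (add not ((not not q4 implies (not q1 or q3)) implies q2)):
    not ((not not q4 implies (not q1 or q3)) implies q2): α-rule — add (not not q4 implies (not q1 or q3)), not q2.
    ((q5 iff (q5 and q3)) implies not q3): β-rule — branch into not (q5 iff (q5 and q3))  //  not q3.
      branch 1.1 (add not (q5 iff (q5 and q3))):
        ((not not q4 implies (not q1 or q3)) implies q2): β-rule — branch into not (not not q4 implies (not q1 or q3))  //  q2.
          branch 1.1.1 (add not (not not q4 implies (not q1 or q3))):
            not (not not q4 implies (not q1 or q3)): α-rule — add not not q4, not (not q1 or q3).
            not not q4: drop double negation, giving q4.
            not (not q1 or q3): α-rule — add not not q1, not q3.
            × closes — contains both q3 and not q3.
          branch 1.1.2 (add q2):
            × closes — contains both q2 and not q2.
      branch 1.2 (add not q3):
        × closes — contains both q3 and not q3.
  branch 2 (add (q5 iff (q5 and q3))):
    ((q5 iff (q5 and q3)) implies not q3): β-rule — branch into not (q5 iff (q5 and q3))  //  not q3.
      branch 2.1 (add not (q5 iff (q5 and q3))):
        ((not not q4 implies (not q1 or q3)) implies q2): β-rule — branch into not (not not q4 implies (not q1 or q3))  //  q2.
          branch 2.1.1 (add not (not not q4 implies (not q1 or q3))):
            not (not not q4 implies (not q1 or q3)): α-rule — add not not q4, not (not q1 or q3).
            not not q4: drop double negation, giving q4.
            not (not q1 or q3): α-rule — add not not q1, not q3.
            × closes — contains both q3 and not q3.
          branch 2.1.2 (add q2):
            (q5 iff (q5 and q3)): β-rule — branch into q5, (q5 and q3)  //  not q5, not (q5 and q3).
              branch 2.1.2.1 (add q5, (q5 and q3)):
                (q5 and q3): α-rule — add q5, q3.
                not (q5 iff (q5 and q3)): β-rule — branch into q5, not (q5 and q3)  //  not q5, (q5 and q3).
                  branch 2.1.2.1.1 (add q5, not (q5 and q3)):
                    not (q5 and q3): β-rule — branch into not q5  //  not q3.
                      branch 2.1.2.1.1.1 (add not q5):
                        × closes — contains both q5 and not q5.
                      branch 2.1.2.1.1.2 (add not q3):
                        × closes — contains both q3 and not q3.
                  branch 2.1.2.1.2 (add not q5, (q5 and q3)):
                    × closes — contains both q5 and not q5.
              branch 2.1.2.2 (add not q5, not (q5 and q3)):
                not (q5 iff (q5 and q3)): β-rule — branch into q5, not (q5 and q3)  //  not q5, (q5 and q3).
                  branch 2.1.2.2.1 (add q5, not (q5 and q3)):
                    × closes — contains both q5 and not q5.
                  branch 2.1.2.2.2 (add not q5, (q5 and q3)):
                    (q5 and q3): α-rule — add q5, q3.
                    × closes — contains both q5 and not q5.
      branch 2.2 (add not q3):
        × closes — contains both q3 and not q3.
All 10 branches close.
Every branch closed; the formula is unsatisfiable.

Unsatisfiable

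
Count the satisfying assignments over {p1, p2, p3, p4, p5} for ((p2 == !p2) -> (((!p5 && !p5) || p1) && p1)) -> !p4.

16

Initial set: {(((p2 == !p2) -> (((!p5 && !p5) || p1) && p1)) -> !p4)}.
(((p2 == !p2) -> (((!p5 && !p5) || p1) && p1)) -> !p4): β-rule — branch into !((p2 == !p2) -> (((!p5 && !p5) || p1) && p1))  //  !p4.
  branch 1 (add !((p2 == !p2) -> (((!p5 && !p5) || p1) && p1))):
    !((p2 == !p2) -> (((!p5 && !p5) || p1) && p1)): α-rule — add (p2 == !p2), !(((!p5 && !p5) || p1) && p1).
    (p2 == !p2): β-rule — branch into p2, !p2  //  !p2, !!p2.
      branch 1.1 (add p2, !p2):
        × closes — contains both p2 and !p2.
      branch 1.2 (add !p2, !!p2):
        × closes — contains both p2 and !p2.
  branch 2 (add !p4):
    ○ open, literals {p4=F}.
2 branches closed, 1 open.
Each open branch fixes some atoms; the unmentioned ones are free. Counting distinct full assignments: branch {p4=F} (p1, p2, p3, p5) contributes 16 new. Total: 16.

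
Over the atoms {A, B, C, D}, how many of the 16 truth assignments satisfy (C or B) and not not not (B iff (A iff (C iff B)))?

Initial set: {T ((C or B) and not not not (B iff (A iff (C iff B))))}.
T ((C or B) and not not not (B iff (A iff (C iff B)))): α-rule — add T (C or B), T not not not (B iff (A iff (C iff B))).
T not not not (B iff (A iff (C iff B))): drop double negation, giving T not (B iff (A iff (C iff B))).
T (C or B): β-rule — branch into T C  //  T B.
  branch 1 (add T C):
    T not (B iff (A iff (C iff B))): β-rule — branch into T B, F (A iff (C iff B))  //  F B, T (A iff (C iff B)).
      branch 1.1 (add T B, F (A iff (C iff B))):
        F (A iff (C iff B)): β-rule — branch into T A, F (C iff B)  //  F A, T (C iff B).
          branch 1.1.1 (add T A, F (C iff B)):
            F (C iff B): β-rule — branch into T C, F B  //  F C, T B.
              branch 1.1.1.1 (add T C, F B):
                × closes — contains both B and not B.
              branch 1.1.1.2 (add F C, T B):
                × closes — contains both C and not C.
          branch 1.1.2 (add F A, T (C iff B)):
            T (C iff B): β-rule — branch into T C, T B  //  F C, F B.
              branch 1.1.2.1 (add T C, T B):
                ○ open, literals {A=F, B=T, C=T}.
              branch 1.1.2.2 (add F C, F B):
                × closes — contains both C and not C.
      branch 1.2 (add F B, T (A iff (C iff B))):
        T (A iff (C iff B)): β-rule — branch into T A, T (C iff B)  //  F A, F (C iff B).
          branch 1.2.1 (add T A, T (C iff B)):
            T (C iff B): β-rule — branch into T C, T B  //  F C, F B.
              branch 1.2.1.1 (add T C, T B):
                × closes — contains both B and not B.
              branch 1.2.1.2 (add F C, F B):
                × closes — contains both C and not C.
          branch 1.2.2 (add F A, F (C iff B)):
            F (C iff B): β-rule — branch into T C, F B  //  F C, T B.
              branch 1.2.2.1 (add T C, F B):
                ○ open, literals {A=F, B=F, C=T}.
              branch 1.2.2.2 (add F C, T B):
                × closes — contains both C and not C.
  branch 2 (add T B):
    T not (B iff (A iff (C iff B))): β-rule — branch into T B, F (A iff (C iff B))  //  F B, T (A iff (C iff B)).
      branch 2.1 (add T B, F (A iff (C iff B))):
        F (A iff (C iff B)): β-rule — branch into T A, F (C iff B)  //  F A, T (C iff B).
          branch 2.1.1 (add T A, F (C iff B)):
            F (C iff B): β-rule — branch into T C, F B  //  F C, T B.
              branch 2.1.1.1 (add T C, F B):
                × closes — contains both B and not B.
              branch 2.1.1.2 (add F C, T B):
                ○ open, literals {A=T, B=T, C=F}.
          branch 2.1.2 (add F A, T (C iff B)):
            T (C iff B): β-rule — branch into T C, T B  //  F C, F B.
              branch 2.1.2.1 (add T C, T B):
                ○ open, literals {A=F, B=T, C=T}.
              branch 2.1.2.2 (add F C, F B):
                × closes — contains both B and not B.
      branch 2.2 (add F B, T (A iff (C iff B))):
        × closes — contains both B and not B.
9 branches closed, 4 open.
Each open branch fixes some atoms; the unmentioned ones are free. Counting distinct full assignments: branch {A=F, B=T, C=T} (D) contributes 2 new; branch {A=F, B=F, C=T} (D) contributes 2 new; branch {A=T, B=T, C=F} (D) contributes 2 new; branch {A=F, B=T, C=T} (D) contributes 0 new. Total: 6.

6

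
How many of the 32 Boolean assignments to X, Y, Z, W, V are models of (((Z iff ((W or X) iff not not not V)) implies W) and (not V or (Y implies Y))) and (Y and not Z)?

Initial set: {((((Z iff ((W or X) iff not not not V)) implies W) and (not V or (Y implies Y))) and (Y and not Z))}.
((((Z iff ((W or X) iff not not not V)) implies W) and (not V or (Y implies Y))) and (Y and not Z)): α-rule — add (((Z iff ((W or X) iff not not not V)) implies W) and (not V or (Y implies Y))), (Y and not Z).
(((Z iff ((W or X) iff not not not V)) implies W) and (not V or (Y implies Y))): α-rule — add ((Z iff ((W or X) iff not not not V)) implies W), (not V or (Y implies Y)).
(Y and not Z): α-rule — add Y, not Z.
((Z iff ((W or X) iff not not not V)) implies W): β-rule — branch into not (Z iff ((W or X) iff not not not V))  //  W.
  branch 1 (add not (Z iff ((W or X) iff not not not V))):
    (not V or (Y implies Y)): β-rule — branch into not V  //  (Y implies Y).
      branch 1.1 (add not V):
        not (Z iff ((W or X) iff not not not V)): β-rule — branch into Z, not ((W or X) iff not not not V)  //  not Z, ((W or X) iff not not not V).
          branch 1.1.1 (add Z, not ((W or X) iff not not not V)):
            × closes — contains both Z and not Z.
          branch 1.1.2 (add not Z, ((W or X) iff not not not V)):
            ((W or X) iff not not not V): β-rule — branch into (W or X), not not not V  //  not (W or X), not not not not V.
              branch 1.1.2.1 (add (W or X), not not not V):
                not not not V: drop double negation, giving not V.
                (W or X): β-rule — branch into W  //  X.
                  branch 1.1.2.1.1 (add W):
                    ○ open, literals {V=0, W=1, Y=1, Z=0}.
                  branch 1.1.2.1.2 (add X):
                    ○ open, literals {V=0, X=1, Y=1, Z=0}.
              branch 1.1.2.2 (add not (W or X), not not not not V):
                not (W or X): α-rule — add not W, not X.
                not not not not V: drop double negation, giving not not V.
                × closes — contains both V and not V.
      branch 1.2 (add (Y implies Y)):
        not (Z iff ((W or X) iff not not not V)): β-rule — branch into Z, not ((W or X) iff not not not V)  //  not Z, ((W or X) iff not not not V).
          branch 1.2.1 (add Z, not ((W or X) iff not not not V)):
            × closes — contains both Z and not Z.
          branch 1.2.2 (add not Z, ((W or X) iff not not not V)):
            (Y implies Y): β-rule — branch into not Y  //  Y.
              branch 1.2.2.1 (add not Y):
                × closes — contains both Y and not Y.
              branch 1.2.2.2 (add Y):
                ((W or X) iff not not not V): β-rule — branch into (W or X), not not not V  //  not (W or X), not not not not V.
                  branch 1.2.2.2.1 (add (W or X), not not not V):
                    not not not V: drop double negation, giving not V.
                    (W or X): β-rule — branch into W  //  X.
                      branch 1.2.2.2.1.1 (add W):
                        ○ open, literals {V=0, W=1, Y=1, Z=0}.
                      branch 1.2.2.2.1.2 (add X):
                        ○ open, literals {V=0, X=1, Y=1, Z=0}.
                  branch 1.2.2.2.2 (add not (W or X), not not not not V):
                    not (W or X): α-rule — add not W, not X.
                    not not not not V: drop double negation, giving not not V.
                    ○ open, literals {V=1, W=0, X=0, Y=1, Z=0}.
  branch 2 (add W):
    (not V or (Y implies Y)): β-rule — branch into not V  //  (Y implies Y).
      branch 2.1 (add not V):
        ○ open, literals {V=0, W=1, Y=1, Z=0}.
      branch 2.2 (add (Y implies Y)):
        (Y implies Y): β-rule — branch into not Y  //  Y.
          branch 2.2.1 (add not Y):
            × closes — contains both Y and not Y.
          branch 2.2.2 (add Y):
            ○ open, literals {W=1, Y=1, Z=0}.
5 branches closed, 7 open.
Each open branch fixes some atoms; the unmentioned ones are free. Counting distinct full assignments: branch {V=0, W=1, Y=1, Z=0} (X) contributes 2 new; branch {V=0, X=1, Y=1, Z=0} (W) contributes 1 new; branch {V=0, W=1, Y=1, Z=0} (X) contributes 0 new; branch {V=0, X=1, Y=1, Z=0} (W) contributes 0 new; branch {V=1, W=0, X=0, Y=1, Z=0} (none free) contributes 1 new; branch {V=0, W=1, Y=1, Z=0} (X) contributes 0 new; branch {W=1, Y=1, Z=0} (X, V) contributes 2 new. Total: 6.

6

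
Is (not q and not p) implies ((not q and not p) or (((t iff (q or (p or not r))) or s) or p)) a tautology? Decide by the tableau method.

Assume the negation and expand:
Initial set: {not ((not q and not p) implies ((not q and not p) or (((t iff (q or (p or not r))) or s) or p)))}.
not ((not q and not p) implies ((not q and not p) or (((t iff (q or (p or not r))) or s) or p))): α-rule — add (not q and not p), not ((not q and not p) or (((t iff (q or (p or not r))) or s) or p)).
(not q and not p): α-rule — add not q, not p.
not ((not q and not p) or (((t iff (q or (p or not r))) or s) or p)): α-rule — add not (not q and not p), not (((t iff (q or (p or not r))) or s) or p).
not (((t iff (q or (p or not r))) or s) or p): α-rule — add not ((t iff (q or (p or not r))) or s), not p.
not ((t iff (q or (p or not r))) or s): α-rule — add not (t iff (q or (p or not r))), not s.
not (not q and not p): β-rule — branch into not not q  //  not not p.
  branch 1 (add not not q):
    × closes — contains both q and not q.
  branch 2 (add not not p):
    × closes — contains both p and not p.
All 2 branches close.
Every branch closed, so the negation is unsatisfiable and the formula is valid.

Valid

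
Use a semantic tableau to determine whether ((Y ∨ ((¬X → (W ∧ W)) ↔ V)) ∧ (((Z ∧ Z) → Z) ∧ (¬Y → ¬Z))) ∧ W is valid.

Not valid

Assume the negation and expand:
Initial set: {F (((Y ∨ ((¬X → (W ∧ W)) ↔ V)) ∧ (((Z ∧ Z) → Z) ∧ (¬Y → ¬Z))) ∧ W)}.
F (((Y ∨ ((¬X → (W ∧ W)) ↔ V)) ∧ (((Z ∧ Z) → Z) ∧ (¬Y → ¬Z))) ∧ W): β-rule — branch into F ((Y ∨ ((¬X → (W ∧ W)) ↔ V)) ∧ (((Z ∧ Z) → Z) ∧ (¬Y → ¬Z)))  //  F W.
  branch 1 (add F ((Y ∨ ((¬X → (W ∧ W)) ↔ V)) ∧ (((Z ∧ Z) → Z) ∧ (¬Y → ¬Z)))):
    F ((Y ∨ ((¬X → (W ∧ W)) ↔ V)) ∧ (((Z ∧ Z) → Z) ∧ (¬Y → ¬Z))): β-rule — branch into F (Y ∨ ((¬X → (W ∧ W)) ↔ V))  //  F (((Z ∧ Z) → Z) ∧ (¬Y → ¬Z)).
      branch 1.1 (add F (Y ∨ ((¬X → (W ∧ W)) ↔ V))):
        F (Y ∨ ((¬X → (W ∧ W)) ↔ V)): α-rule — add F Y, F ((¬X → (W ∧ W)) ↔ V).
        F ((¬X → (W ∧ W)) ↔ V): β-rule — branch into T (¬X → (W ∧ W)), F V  //  F (¬X → (W ∧ W)), T V.
          branch 1.1.1 (add T (¬X → (W ∧ W)), F V):
            T (¬X → (W ∧ W)): β-rule — branch into F ¬X  //  T (W ∧ W).
              branch 1.1.1.1 (add F ¬X):
                ○ open, literals {V=0, X=1, Y=0}.
              branch 1.1.1.2 (add T (W ∧ W)):
                T (W ∧ W): α-rule — add T W, T W.
                ○ open, literals {V=0, W=1, Y=0}.
          branch 1.1.2 (add F (¬X → (W ∧ W)), T V):
            F (¬X → (W ∧ W)): α-rule — add T ¬X, F (W ∧ W).
            F (W ∧ W): β-rule — branch into F W  //  F W.
              branch 1.1.2.1 (add F W):
                ○ open, literals {V=1, W=0, X=0, Y=0}.
              branch 1.1.2.2 (add F W):
                ○ open, literals {V=1, W=0, X=0, Y=0}.
      branch 1.2 (add F (((Z ∧ Z) → Z) ∧ (¬Y → ¬Z))):
        F (((Z ∧ Z) → Z) ∧ (¬Y → ¬Z)): β-rule — branch into F ((Z ∧ Z) → Z)  //  F (¬Y → ¬Z).
          branch 1.2.1 (add F ((Z ∧ Z) → Z)):
            F ((Z ∧ Z) → Z): α-rule — add T (Z ∧ Z), F Z.
            T (Z ∧ Z): α-rule — add T Z, T Z.
            × closes — contains both Z and ¬Z.
          branch 1.2.2 (add F (¬Y → ¬Z)):
            F (¬Y → ¬Z): α-rule — add T ¬Y, F ¬Z.
            ○ open, literals {Y=0, Z=1}.
  branch 2 (add F W):
    ○ open, literals {W=0}.
1 branch closed, 6 open.
An open branch gives a countermodel: V=0, X=1, Y=0 (unmentioned atoms arbitrary); under it the original formula is false.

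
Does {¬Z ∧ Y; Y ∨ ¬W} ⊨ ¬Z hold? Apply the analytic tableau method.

Yes

Initial set: {(¬Z ∧ Y); (Y ∨ ¬W); ¬¬Z}.
(¬Z ∧ Y): α-rule — add ¬Z, Y.
× closes — contains both Z and ¬Z.
All 1 branch closes.
Every branch closed, so the premises entail the conclusion.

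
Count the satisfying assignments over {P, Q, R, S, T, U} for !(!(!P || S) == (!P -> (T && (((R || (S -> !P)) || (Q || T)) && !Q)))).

Initial set: {!(!(!P || S) == (!P -> (T && (((R || (S -> !P)) || (Q || T)) && !Q))))}.
!(!(!P || S) == (!P -> (T && (((R || (S -> !P)) || (Q || T)) && !Q)))): β-rule — branch into !(!P || S), !(!P -> (T && (((R || (S -> !P)) || (Q || T)) && !Q)))  //  !!(!P || S), (!P -> (T && (((R || (S -> !P)) || (Q || T)) && !Q))).
  branch 1 (add !(!P || S), !(!P -> (T && (((R || (S -> !P)) || (Q || T)) && !Q)))):
    !(!P || S): α-rule — add !!P, !S.
    !(!P -> (T && (((R || (S -> !P)) || (Q || T)) && !Q))): α-rule — add !P, !(T && (((R || (S -> !P)) || (Q || T)) && !Q)).
    × closes — contains both P and !P.
  branch 2 (add !!(!P || S), (!P -> (T && (((R || (S -> !P)) || (Q || T)) && !Q)))):
    !!(!P || S): β-rule — branch into !P  //  S.
      branch 2.1 (add !P):
        (!P -> (T && (((R || (S -> !P)) || (Q || T)) && !Q))): β-rule — branch into !!P  //  (T && (((R || (S -> !P)) || (Q || T)) && !Q)).
          branch 2.1.1 (add !!P):
            × closes — contains both P and !P.
          branch 2.1.2 (add (T && (((R || (S -> !P)) || (Q || T)) && !Q))):
            (T && (((R || (S -> !P)) || (Q || T)) && !Q)): α-rule — add T, (((R || (S -> !P)) || (Q || T)) && !Q).
            (((R || (S -> !P)) || (Q || T)) && !Q): α-rule — add ((R || (S -> !P)) || (Q || T)), !Q.
            ((R || (S -> !P)) || (Q || T)): β-rule — branch into (R || (S -> !P))  //  (Q || T).
              branch 2.1.2.1 (add (R || (S -> !P))):
                (R || (S -> !P)): β-rule — branch into R  //  (S -> !P).
                  branch 2.1.2.1.1 (add R):
                    ○ open, literals {P=0, Q=0, R=1, T=1}.
                  branch 2.1.2.1.2 (add (S -> !P)):
                    (S -> !P): β-rule — branch into !S  //  !P.
                      branch 2.1.2.1.2.1 (add !S):
                        ○ open, literals {P=0, Q=0, S=0, T=1}.
                      branch 2.1.2.1.2.2 (add !P):
                        ○ open, literals {P=0, Q=0, T=1}.
              branch 2.1.2.2 (add (Q || T)):
                (Q || T): β-rule — branch into Q  //  T.
                  branch 2.1.2.2.1 (add Q):
                    × closes — contains both Q and !Q.
                  branch 2.1.2.2.2 (add T):
                    ○ open, literals {P=0, Q=0, T=1}.
      branch 2.2 (add S):
        (!P -> (T && (((R || (S -> !P)) || (Q || T)) && !Q))): β-rule — branch into !!P  //  (T && (((R || (S -> !P)) || (Q || T)) && !Q)).
          branch 2.2.1 (add !!P):
            ○ open, literals {P=1, S=1}.
          branch 2.2.2 (add (T && (((R || (S -> !P)) || (Q || T)) && !Q))):
            (T && (((R || (S -> !P)) || (Q || T)) && !Q)): α-rule — add T, (((R || (S -> !P)) || (Q || T)) && !Q).
            (((R || (S -> !P)) || (Q || T)) && !Q): α-rule — add ((R || (S -> !P)) || (Q || T)), !Q.
            ((R || (S -> !P)) || (Q || T)): β-rule — branch into (R || (S -> !P))  //  (Q || T).
              branch 2.2.2.1 (add (R || (S -> !P))):
                (R || (S -> !P)): β-rule — branch into R  //  (S -> !P).
                  branch 2.2.2.1.1 (add R):
                    ○ open, literals {Q=0, R=1, S=1, T=1}.
                  branch 2.2.2.1.2 (add (S -> !P)):
                    (S -> !P): β-rule — branch into !S  //  !P.
                      branch 2.2.2.1.2.1 (add !S):
                        × closes — contains both S and !S.
                      branch 2.2.2.1.2.2 (add !P):
                        ○ open, literals {P=0, Q=0, S=1, T=1}.
              branch 2.2.2.2 (add (Q || T)):
                (Q || T): β-rule — branch into Q  //  T.
                  branch 2.2.2.2.1 (add Q):
                    × closes — contains both Q and !Q.
                  branch 2.2.2.2.2 (add T):
                    ○ open, literals {Q=0, S=1, T=1}.
5 branches closed, 8 open.
Each open branch fixes some atoms; the unmentioned ones are free. Counting distinct full assignments: branch {P=0, Q=0, R=1, T=1} (S, U) contributes 4 new; branch {P=0, Q=0, S=0, T=1} (R, U) contributes 2 new; branch {P=0, Q=0, T=1} (R, S, U) contributes 2 new; branch {P=0, Q=0, T=1} (R, S, U) contributes 0 new; branch {P=1, S=1} (Q, R, T, U) contributes 16 new; branch {Q=0, R=1, S=1, T=1} (P, U) contributes 0 new; branch {P=0, Q=0, S=1, T=1} (R, U) contributes 0 new; branch {Q=0, S=1, T=1} (P, R, U) contributes 0 new. Total: 24.

24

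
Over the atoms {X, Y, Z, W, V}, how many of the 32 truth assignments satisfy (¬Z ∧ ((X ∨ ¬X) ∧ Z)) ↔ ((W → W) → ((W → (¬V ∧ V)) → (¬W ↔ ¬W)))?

0

Initial set: {((¬Z ∧ ((X ∨ ¬X) ∧ Z)) ↔ ((W → W) → ((W → (¬V ∧ V)) → (¬W ↔ ¬W))))}.
((¬Z ∧ ((X ∨ ¬X) ∧ Z)) ↔ ((W → W) → ((W → (¬V ∧ V)) → (¬W ↔ ¬W)))): β-rule — branch into (¬Z ∧ ((X ∨ ¬X) ∧ Z)), ((W → W) → ((W → (¬V ∧ V)) → (¬W ↔ ¬W)))  //  ¬(¬Z ∧ ((X ∨ ¬X) ∧ Z)), ¬((W → W) → ((W → (¬V ∧ V)) → (¬W ↔ ¬W))).
  branch 1 (add (¬Z ∧ ((X ∨ ¬X) ∧ Z)), ((W → W) → ((W → (¬V ∧ V)) → (¬W ↔ ¬W)))):
    (¬Z ∧ ((X ∨ ¬X) ∧ Z)): α-rule — add ¬Z, ((X ∨ ¬X) ∧ Z).
    ((X ∨ ¬X) ∧ Z): α-rule — add (X ∨ ¬X), Z.
    × closes — contains both Z and ¬Z.
  branch 2 (add ¬(¬Z ∧ ((X ∨ ¬X) ∧ Z)), ¬((W → W) → ((W → (¬V ∧ V)) → (¬W ↔ ¬W)))):
    ¬((W → W) → ((W → (¬V ∧ V)) → (¬W ↔ ¬W))): α-rule — add (W → W), ¬((W → (¬V ∧ V)) → (¬W ↔ ¬W)).
    ¬((W → (¬V ∧ V)) → (¬W ↔ ¬W)): α-rule — add (W → (¬V ∧ V)), ¬(¬W ↔ ¬W).
    ¬(¬Z ∧ ((X ∨ ¬X) ∧ Z)): β-rule — branch into ¬¬Z  //  ¬((X ∨ ¬X) ∧ Z).
      branch 2.1 (add ¬¬Z):
        (W → W): β-rule — branch into ¬W  //  W.
          branch 2.1.1 (add ¬W):
            (W → (¬V ∧ V)): β-rule — branch into ¬W  //  (¬V ∧ V).
              branch 2.1.1.1 (add ¬W):
                ¬(¬W ↔ ¬W): β-rule — branch into ¬W, ¬¬W  //  ¬¬W, ¬W.
                  branch 2.1.1.1.1 (add ¬W, ¬¬W):
                    × closes — contains both W and ¬W.
                  branch 2.1.1.1.2 (add ¬¬W, ¬W):
                    × closes — contains both W and ¬W.
              branch 2.1.1.2 (add (¬V ∧ V)):
                (¬V ∧ V): α-rule — add ¬V, V.
                × closes — contains both V and ¬V.
          branch 2.1.2 (add W):
            (W → (¬V ∧ V)): β-rule — branch into ¬W  //  (¬V ∧ V).
              branch 2.1.2.1 (add ¬W):
                × closes — contains both W and ¬W.
              branch 2.1.2.2 (add (¬V ∧ V)):
                (¬V ∧ V): α-rule — add ¬V, V.
                × closes — contains both V and ¬V.
      branch 2.2 (add ¬((X ∨ ¬X) ∧ Z)):
        (W → W): β-rule — branch into ¬W  //  W.
          branch 2.2.1 (add ¬W):
            (W → (¬V ∧ V)): β-rule — branch into ¬W  //  (¬V ∧ V).
              branch 2.2.1.1 (add ¬W):
                ¬(¬W ↔ ¬W): β-rule — branch into ¬W, ¬¬W  //  ¬¬W, ¬W.
                  branch 2.2.1.1.1 (add ¬W, ¬¬W):
                    × closes — contains both W and ¬W.
                  branch 2.2.1.1.2 (add ¬¬W, ¬W):
                    × closes — contains both W and ¬W.
              branch 2.2.1.2 (add (¬V ∧ V)):
                (¬V ∧ V): α-rule — add ¬V, V.
                × closes — contains both V and ¬V.
          branch 2.2.2 (add W):
            (W → (¬V ∧ V)): β-rule — branch into ¬W  //  (¬V ∧ V).
              branch 2.2.2.1 (add ¬W):
                × closes — contains both W and ¬W.
              branch 2.2.2.2 (add (¬V ∧ V)):
                (¬V ∧ V): α-rule — add ¬V, V.
                × closes — contains both V and ¬V.
All 11 branches close.
No open branches: the formula has 0 satisfying assignments.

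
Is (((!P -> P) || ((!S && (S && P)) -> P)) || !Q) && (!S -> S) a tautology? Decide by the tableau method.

Not valid

Assume the negation and expand:
Initial set: {!((((!P -> P) || ((!S && (S && P)) -> P)) || !Q) && (!S -> S))}.
!((((!P -> P) || ((!S && (S && P)) -> P)) || !Q) && (!S -> S)): β-rule — branch into !(((!P -> P) || ((!S && (S && P)) -> P)) || !Q)  //  !(!S -> S).
  branch 1 (add !(((!P -> P) || ((!S && (S && P)) -> P)) || !Q)):
    !(((!P -> P) || ((!S && (S && P)) -> P)) || !Q): α-rule — add !((!P -> P) || ((!S && (S && P)) -> P)), !!Q.
    !((!P -> P) || ((!S && (S && P)) -> P)): α-rule — add !(!P -> P), !((!S && (S && P)) -> P).
    !(!P -> P): α-rule — add !P, !P.
    !((!S && (S && P)) -> P): α-rule — add (!S && (S && P)), !P.
    (!S && (S && P)): α-rule — add !S, (S && P).
    (S && P): α-rule — add S, P.
    × closes — contains both S and !S.
  branch 2 (add !(!S -> S)):
    !(!S -> S): α-rule — add !S, !S.
    ○ open, literals {S=false}.
1 branch closed, 1 open.
An open branch gives a countermodel: S=false (unmentioned atoms arbitrary); under it the original formula is false.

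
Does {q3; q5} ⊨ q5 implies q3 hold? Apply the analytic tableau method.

Initial set: {T q3; T q5; F (q5 implies q3)}.
F (q5 implies q3): α-rule — add T q5, F q3.
× closes — contains both q3 and not q3.
All 1 branch closes.
Every branch closed, so the premises entail the conclusion.

Yes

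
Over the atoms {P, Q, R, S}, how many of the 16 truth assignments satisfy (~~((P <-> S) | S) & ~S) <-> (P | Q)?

Initial set: {((~~((P <-> S) | S) & ~S) <-> (P | Q))}.
((~~((P <-> S) | S) & ~S) <-> (P | Q)): β-rule — branch into (~~((P <-> S) | S) & ~S), (P | Q)  //  ~(~~((P <-> S) | S) & ~S), ~(P | Q).
  branch 1 (add (~~((P <-> S) | S) & ~S), (P | Q)):
    (~~((P <-> S) | S) & ~S): α-rule — add ~~((P <-> S) | S), ~S.
    ~~((P <-> S) | S): drop double negation, giving ((P <-> S) | S).
    (P | Q): β-rule — branch into P  //  Q.
      branch 1.1 (add P):
        ((P <-> S) | S): β-rule — branch into (P <-> S)  //  S.
          branch 1.1.1 (add (P <-> S)):
            (P <-> S): β-rule — branch into P, S  //  ~P, ~S.
              branch 1.1.1.1 (add P, S):
                × closes — contains both S and ~S.
              branch 1.1.1.2 (add ~P, ~S):
                × closes — contains both P and ~P.
          branch 1.1.2 (add S):
            × closes — contains both S and ~S.
      branch 1.2 (add Q):
        ((P <-> S) | S): β-rule — branch into (P <-> S)  //  S.
          branch 1.2.1 (add (P <-> S)):
            (P <-> S): β-rule — branch into P, S  //  ~P, ~S.
              branch 1.2.1.1 (add P, S):
                × closes — contains both S and ~S.
              branch 1.2.1.2 (add ~P, ~S):
                ○ open, literals {P=false, Q=true, S=false}.
          branch 1.2.2 (add S):
            × closes — contains both S and ~S.
  branch 2 (add ~(~~((P <-> S) | S) & ~S), ~(P | Q)):
    ~(P | Q): α-rule — add ~P, ~Q.
    ~(~~((P <-> S) | S) & ~S): β-rule — branch into ~~~((P <-> S) | S)  //  ~~S.
      branch 2.1 (add ~~~((P <-> S) | S)):
        ~~~((P <-> S) | S): drop double negation, giving ~((P <-> S) | S).
        ~((P <-> S) | S): α-rule — add ~(P <-> S), ~S.
        ~(P <-> S): β-rule — branch into P, ~S  //  ~P, S.
          branch 2.1.1 (add P, ~S):
            × closes — contains both P and ~P.
          branch 2.1.2 (add ~P, S):
            × closes — contains both S and ~S.
      branch 2.2 (add ~~S):
        ○ open, literals {P=false, Q=false, S=true}.
7 branches closed, 2 open.
Each open branch fixes some atoms; the unmentioned ones are free. Counting distinct full assignments: branch {P=false, Q=true, S=false} (R) contributes 2 new; branch {P=false, Q=false, S=true} (R) contributes 2 new. Total: 4.

4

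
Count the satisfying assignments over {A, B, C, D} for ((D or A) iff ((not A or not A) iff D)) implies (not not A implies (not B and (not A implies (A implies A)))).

Initial set: {(((D or A) iff ((not A or not A) iff D)) implies (not not A implies (not B and (not A implies (A implies A)))))}.
(((D or A) iff ((not A or not A) iff D)) implies (not not A implies (not B and (not A implies (A implies A))))): β-rule — branch into not ((D or A) iff ((not A or not A) iff D))  //  (not not A implies (not B and (not A implies (A implies A)))).
  branch 1 (add not ((D or A) iff ((not A or not A) iff D))):
    not ((D or A) iff ((not A or not A) iff D)): β-rule — branch into (D or A), not ((not A or not A) iff D)  //  not (D or A), ((not A or not A) iff D).
      branch 1.1 (add (D or A), not ((not A or not A) iff D)):
        (D or A): β-rule — branch into D  //  A.
          branch 1.1.1 (add D):
            not ((not A or not A) iff D): β-rule — branch into (not A or not A), not D  //  not (not A or not A), D.
              branch 1.1.1.1 (add (not A or not A), not D):
                × closes — contains both D and not D.
              branch 1.1.1.2 (add not (not A or not A), D):
                not (not A or not A): α-rule — add not not A, not not A.
                ○ open, literals {A=T, D=T}.
          branch 1.1.2 (add A):
            not ((not A or not A) iff D): β-rule — branch into (not A or not A), not D  //  not (not A or not A), D.
              branch 1.1.2.1 (add (not A or not A), not D):
                (not A or not A): β-rule — branch into not A  //  not A.
                  branch 1.1.2.1.1 (add not A):
                    × closes — contains both A and not A.
                  branch 1.1.2.1.2 (add not A):
                    × closes — contains both A and not A.
              branch 1.1.2.2 (add not (not A or not A), D):
                not (not A or not A): α-rule — add not not A, not not A.
                ○ open, literals {A=T, D=T}.
      branch 1.2 (add not (D or A), ((not A or not A) iff D)):
        not (D or A): α-rule — add not D, not A.
        ((not A or not A) iff D): β-rule — branch into (not A or not A), D  //  not (not A or not A), not D.
          branch 1.2.1 (add (not A or not A), D):
            × closes — contains both D and not D.
          branch 1.2.2 (add not (not A or not A), not D):
            not (not A or not A): α-rule — add not not A, not not A.
            × closes — contains both A and not A.
  branch 2 (add (not not A implies (not B and (not A implies (A implies A))))):
    (not not A implies (not B and (not A implies (A implies A)))): β-rule — branch into not not not A  //  (not B and (not A implies (A implies A))).
      branch 2.1 (add not not not A):
        not not not A: drop double negation, giving not A.
        ○ open, literals {A=F}.
      branch 2.2 (add (not B and (not A implies (A implies A)))):
        (not B and (not A implies (A implies A))): α-rule — add not B, (not A implies (A implies A)).
        (not A implies (A implies A)): β-rule — branch into not not A  //  (A implies A).
          branch 2.2.1 (add not not A):
            ○ open, literals {A=T, B=F}.
          branch 2.2.2 (add (A implies A)):
            (A implies A): β-rule — branch into not A  //  A.
              branch 2.2.2.1 (add not A):
                ○ open, literals {A=F, B=F}.
              branch 2.2.2.2 (add A):
                ○ open, literals {A=T, B=F}.
5 branches closed, 6 open.
Each open branch fixes some atoms; the unmentioned ones are free. Counting distinct full assignments: branch {A=T, D=T} (B, C) contributes 4 new; branch {A=T, D=T} (B, C) contributes 0 new; branch {A=F} (B, C, D) contributes 8 new; branch {A=T, B=F} (C, D) contributes 2 new; branch {A=F, B=F} (C, D) contributes 0 new; branch {A=T, B=F} (C, D) contributes 0 new. Total: 14.

14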